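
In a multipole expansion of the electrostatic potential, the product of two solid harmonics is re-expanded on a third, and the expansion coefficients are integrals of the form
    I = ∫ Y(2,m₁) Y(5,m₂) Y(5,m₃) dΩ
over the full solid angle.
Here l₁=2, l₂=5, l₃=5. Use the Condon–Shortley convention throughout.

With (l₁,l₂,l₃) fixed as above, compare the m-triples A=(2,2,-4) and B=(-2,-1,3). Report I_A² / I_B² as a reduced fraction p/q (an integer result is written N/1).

9/14

Same 2,5,5: normalisation and zero-m 3j drop out of the ratio.
A: Δ: 2! 2! 8! / 13! → 1/38610; sum: t=0:+1/20160 = 1/20160; 3j²(2 5 5; 2 2 -4) = Δ·Π!·Σ² = 12/715  (sign -1)
B: Δ: 2! 2! 8! / 13! → 1/38610; sum: t=2:+1/5760 = 1/5760; 3j²(2 5 5; -2 -1 3) = Δ·Π!·Σ² = 56/2145  (sign +1)
I_A²/I_B² = (12/715)/(56/2145) = 9/14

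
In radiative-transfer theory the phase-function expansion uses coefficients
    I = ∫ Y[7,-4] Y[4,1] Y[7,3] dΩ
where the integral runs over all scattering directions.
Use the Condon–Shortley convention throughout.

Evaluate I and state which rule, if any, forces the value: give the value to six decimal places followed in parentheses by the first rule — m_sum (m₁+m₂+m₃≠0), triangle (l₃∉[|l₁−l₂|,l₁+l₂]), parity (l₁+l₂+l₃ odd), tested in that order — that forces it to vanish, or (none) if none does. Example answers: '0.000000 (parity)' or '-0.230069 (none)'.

0.111287 (none)

Rules hold: Σm=0, L=18 even, 3≤7≤11.
N = 15·9·15 = 2025
Δ = 4!·10!·4!/19! = 1/58198140
Racah Σ t=0..4: t=0:+1/17418240 t=1:−1/622080 t=2:+1/230400 t=3:−1/622080 t=4:+1/17418240 = 1/806400
⇒ 3j(7 4 7; 0 0 0)² = 2268/230945, sgn -1
Racah Σ t=1..4: t=1:−1/522547200 t=2:+1/8709120 t=3:−1/1935360 t=4:+1/4354560 = -13/74649600
⇒ 3j(7 4 7; -4 1 3)² = 91/11628, sgn -1
4πI² = N·(3j₀)²·(3jₘ)² = 178605/1147619
I = +1·√(0.155631/4π) = 0.11128663
No selection rule forces the value: the integral is nonzero (none).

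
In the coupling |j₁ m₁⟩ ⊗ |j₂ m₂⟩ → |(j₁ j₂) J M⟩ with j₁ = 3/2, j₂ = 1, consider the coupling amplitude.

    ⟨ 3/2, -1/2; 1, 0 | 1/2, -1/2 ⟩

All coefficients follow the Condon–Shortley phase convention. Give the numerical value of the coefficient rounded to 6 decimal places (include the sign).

−√(1/3) = -0.577350

√[2·2!1!0!/4! · 1!2!1!1!0!1!] = √(1/3)
  +(−1)^1/∏(1,1,1,0,0,0)! = -1  (running -1)
⟨..|..⟩ = √(1/3)·(-1) = -0.577350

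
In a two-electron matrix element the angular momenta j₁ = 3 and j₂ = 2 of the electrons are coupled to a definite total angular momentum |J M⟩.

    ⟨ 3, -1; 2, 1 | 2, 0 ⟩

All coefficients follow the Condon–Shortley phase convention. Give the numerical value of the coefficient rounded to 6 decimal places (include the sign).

+√(1/7) = +0.377964

triangle: 3!·3!·1!/8! = 36/40320
(j±m)!: 2!·4!·3!·1!·2!·2! = 1152
prefactor² = (2J+1)·Δ·N² = 36/7
  k=2: +1/(2!·1!·2!·1!·1!·0!) = 1/4
  k=3: −1/(3!·0!·1!·0!·2!·1!) = -1/12
Σ = 1/6  ⇒  CG² = 36/7·(1/6)² = 1/7
CG = +√(1/7) = +0.377964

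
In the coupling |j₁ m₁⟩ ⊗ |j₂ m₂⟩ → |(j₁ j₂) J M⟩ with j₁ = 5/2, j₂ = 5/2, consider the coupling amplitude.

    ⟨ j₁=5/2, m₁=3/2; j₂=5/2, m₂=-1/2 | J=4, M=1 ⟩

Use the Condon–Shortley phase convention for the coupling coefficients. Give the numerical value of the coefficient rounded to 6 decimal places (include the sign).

+0.597614  (= +√(5/14))

j₁+j₂−J=1  J+j₁−j₂=4  J−j₁+j₂=4  j₁+j₂+J+1=10
(j₁±m₁, j₂±m₂, J±M) = (4,1,2,3,5,3)
P² = 10368/35
sum k=0..1:
  [0] +1/24 = 1/24
  [1] −1/144 = -1/144
S = 5/144
C² = P²·S² = 5/14 ; C = +0.597614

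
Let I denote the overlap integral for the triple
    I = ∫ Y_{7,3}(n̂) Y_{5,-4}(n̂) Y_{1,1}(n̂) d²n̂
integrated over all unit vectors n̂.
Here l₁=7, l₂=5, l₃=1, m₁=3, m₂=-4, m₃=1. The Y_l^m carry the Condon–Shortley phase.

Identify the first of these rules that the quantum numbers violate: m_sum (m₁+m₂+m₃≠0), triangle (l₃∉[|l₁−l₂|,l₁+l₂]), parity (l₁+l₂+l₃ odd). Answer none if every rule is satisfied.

Σmᵢ = 0  ✓
l₃∈[|l₁−l₂|,l₁+l₂]=[2,12] required, l₃=1 fails  ✗
Σlᵢ = 13 ⇒ odd

triangle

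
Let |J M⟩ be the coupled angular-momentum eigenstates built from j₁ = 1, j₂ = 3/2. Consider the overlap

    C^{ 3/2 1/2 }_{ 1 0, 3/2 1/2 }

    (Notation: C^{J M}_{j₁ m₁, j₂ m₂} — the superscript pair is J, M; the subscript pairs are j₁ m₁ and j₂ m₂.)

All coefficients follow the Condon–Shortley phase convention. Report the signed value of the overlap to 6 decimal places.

j₁+j₂−J=1  J+j₁−j₂=1  J−j₁+j₂=2  j₁+j₂+J+1=5
(j₁±m₁, j₂±m₂, J±M) = (1,1,2,1,2,1)
P² = 4/15
sum k=0..1:
  [0] +1/2 = 1/2
  [1] −1/1 = -1
S = -1/2
C² = P²·S² = 1/15 ; C = -0.258199

−√(1/15) = -0.258199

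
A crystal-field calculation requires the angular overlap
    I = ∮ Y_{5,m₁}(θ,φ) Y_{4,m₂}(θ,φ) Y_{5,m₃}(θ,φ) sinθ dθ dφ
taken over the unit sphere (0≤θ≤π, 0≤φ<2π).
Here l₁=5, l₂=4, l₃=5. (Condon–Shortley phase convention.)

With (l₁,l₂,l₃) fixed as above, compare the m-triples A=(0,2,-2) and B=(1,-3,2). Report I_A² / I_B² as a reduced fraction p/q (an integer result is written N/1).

21/5

Same 5,4,5: normalisation and zero-m 3j drop out of the ratio.
A: Δ: 4! 6! 4! / 15! → 1/3153150; sum: t=2:+1/3456 t=3:−1/1728 t=4:+1/11520 = -7/34560; 3j²(5 4 5; 0 2 -2) = Δ·Π!·Σ² = 7/858  (sign +1)
B: Δ: 4! 6! 4! / 15! → 1/3153150; sum: t=0:+1/6912 t=1:−1/5184 = -1/20736; 3j²(5 4 5; 1 -3 2) = Δ·Π!·Σ² = 5/2574  (sign +1)
I_A²/I_B² = (7/858)/(5/2574) = 21/5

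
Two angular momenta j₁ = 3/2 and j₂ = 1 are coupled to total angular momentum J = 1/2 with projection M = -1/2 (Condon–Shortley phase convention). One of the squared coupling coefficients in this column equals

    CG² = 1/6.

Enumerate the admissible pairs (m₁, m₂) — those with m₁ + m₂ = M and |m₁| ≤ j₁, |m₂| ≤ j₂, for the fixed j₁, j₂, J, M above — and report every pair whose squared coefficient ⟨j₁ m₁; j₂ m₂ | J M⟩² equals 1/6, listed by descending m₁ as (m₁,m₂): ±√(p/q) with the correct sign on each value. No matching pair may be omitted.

Admissible pairs with m₁+m₂ = M = -1/2: (-3/2,1), (-1/2,0), (1/2,-1)
  (m₁,m₂)=(1/2,-1): CG² = 1/6, CG = +√(1/6)   ← matches the target
  (m₁,m₂)=(-1/2,0): CG² = 1/3, CG = −√(1/3)
  (m₁,m₂)=(-3/2,1): CG² = 1/2, CG = +√(1/2)
Pairs with CG² = 1/6: (1/2,-1): +√(1/6)

(1/2,-1): +√(1/6)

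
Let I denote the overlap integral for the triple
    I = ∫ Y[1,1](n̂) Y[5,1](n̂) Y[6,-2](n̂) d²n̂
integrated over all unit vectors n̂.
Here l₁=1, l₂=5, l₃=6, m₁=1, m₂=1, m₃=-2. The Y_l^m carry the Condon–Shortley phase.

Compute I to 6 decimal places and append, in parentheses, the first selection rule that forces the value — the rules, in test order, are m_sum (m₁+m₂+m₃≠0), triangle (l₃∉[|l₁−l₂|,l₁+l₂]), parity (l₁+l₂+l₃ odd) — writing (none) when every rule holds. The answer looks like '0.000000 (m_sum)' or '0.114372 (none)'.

0.216205 (none)

m-sum 0 ✓  L=12 even ✓  4≤6≤6 ✓
Π(2lᵢ+1) = 3×11×13 = 429
triangle coeff Δ(1,5,6) = 1/858
Σ_t [0,0]: t=0:+1/14400 = 1/14400
(3j)²=6/143 [(1 5 6; 0 0 0)], sign=+1
Σ_t [0,0]: t=0:+1/34560 = 1/34560
(3j)²=14/429 [(1 5 6; 1 1 -2)], sign=+1
⇒ 4πI² = 84/143
I = (+1)√(84/143/(4π)) = 0.21620548
No selection rule forces the value: the integral is nonzero (none).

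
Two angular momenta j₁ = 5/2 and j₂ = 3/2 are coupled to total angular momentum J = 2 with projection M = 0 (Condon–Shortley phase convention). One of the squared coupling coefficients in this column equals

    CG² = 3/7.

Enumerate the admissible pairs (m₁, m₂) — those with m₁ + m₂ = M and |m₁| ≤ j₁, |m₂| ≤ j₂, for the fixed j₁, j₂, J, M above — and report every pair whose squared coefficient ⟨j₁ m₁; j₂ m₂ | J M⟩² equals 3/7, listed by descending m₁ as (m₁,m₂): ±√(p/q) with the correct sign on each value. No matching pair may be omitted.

Admissible pairs with m₁+m₂ = M = 0: (-3/2,3/2), (-1/2,1/2), (1/2,-1/2), (3/2,-3/2)
  (m₁,m₂)=(3/2,-3/2): CG² = 3/7, CG = +√(3/7)   ← matches the target
  (m₁,m₂)=(1/2,-1/2): CG² = 1/14, CG = −√(1/14)
  (m₁,m₂)=(-1/2,1/2): CG² = 1/14, CG = −√(1/14)
  (m₁,m₂)=(-3/2,3/2): CG² = 3/7, CG = +√(3/7)   ← matches the target
Pairs with CG² = 3/7: (3/2,-3/2): +√(3/7); (-3/2,3/2): +√(3/7)

(3/2,-3/2): +√(3/7); (-3/2,3/2): +√(3/7)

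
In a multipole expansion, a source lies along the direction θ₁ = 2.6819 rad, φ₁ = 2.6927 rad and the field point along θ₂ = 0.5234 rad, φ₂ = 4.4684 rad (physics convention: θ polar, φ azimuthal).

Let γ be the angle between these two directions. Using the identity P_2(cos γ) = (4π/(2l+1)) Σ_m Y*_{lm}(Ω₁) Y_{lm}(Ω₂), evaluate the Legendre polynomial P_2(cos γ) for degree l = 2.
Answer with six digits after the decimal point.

0.511883

Expand P_2 via completeness: Σ_{m} conj(Y_{2,m}) at Ω₁ times Y_{2,m} at Ω₂ —
  m=-2: (0.047397, -0.059456) × (-0.085239, -0.045244) = (-0.006730, 0.002924)  (running Σ = (-0.006730, 0.002924))
  m=-1: (0.276744, -0.133305) × (-0.080794, 0.324541) = (0.020904, 0.100585)  (running Σ = (0.014174, 0.103509))
  m=0: (0.444533, -0.000000) × (0.394402, 0.000000) = (0.175325, 0.000000)  (running Σ = (0.189498, 0.103509))
  m=1: (-0.276744, -0.133305) × (0.080794, 0.324541) = (0.020904, -0.100585)  (running Σ = (0.210402, 0.002924))
  m=2: (0.047397, 0.059456) × (-0.085239, 0.045244) = (-0.006730, -0.002924)  (running Σ = (0.203672, 0.000000))
Σ over m = (0.203672, 0.000000); ×(4π/5) → (0.511883, 0.000000). Real part: 0.511883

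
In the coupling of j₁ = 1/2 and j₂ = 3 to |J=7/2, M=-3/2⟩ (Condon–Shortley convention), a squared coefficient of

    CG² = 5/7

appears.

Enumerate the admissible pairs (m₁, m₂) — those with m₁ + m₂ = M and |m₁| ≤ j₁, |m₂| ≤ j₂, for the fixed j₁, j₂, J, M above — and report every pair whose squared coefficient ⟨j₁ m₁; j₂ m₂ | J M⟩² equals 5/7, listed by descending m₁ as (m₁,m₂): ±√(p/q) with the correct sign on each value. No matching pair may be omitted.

(-1/2,-1): +√(5/7)

Admissible pairs with m₁+m₂ = M = -3/2: (-1/2,-1), (1/2,-2)
  (m₁,m₂)=(1/2,-2): CG² = 2/7, CG = +√(2/7)
  (m₁,m₂)=(-1/2,-1): CG² = 5/7, CG = +√(5/7)   ← matches the target
Pairs with CG² = 5/7: (-1/2,-1): +√(5/7)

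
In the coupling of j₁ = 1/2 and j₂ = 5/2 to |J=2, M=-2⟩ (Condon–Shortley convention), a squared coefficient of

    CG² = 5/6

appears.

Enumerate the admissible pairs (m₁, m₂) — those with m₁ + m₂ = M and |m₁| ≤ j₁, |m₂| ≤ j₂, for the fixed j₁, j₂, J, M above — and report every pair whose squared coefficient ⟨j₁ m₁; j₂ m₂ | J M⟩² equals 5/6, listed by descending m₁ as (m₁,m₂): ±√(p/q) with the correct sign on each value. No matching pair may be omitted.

Admissible pairs with m₁+m₂ = M = -2: (-1/2,-3/2), (1/2,-5/2)
  (m₁,m₂)=(1/2,-5/2): CG² = 5/6, CG = +√(5/6)   ← matches the target
  (m₁,m₂)=(-1/2,-3/2): CG² = 1/6, CG = −√(1/6)
Pairs with CG² = 5/6: (1/2,-5/2): +√(5/6)

(1/2,-5/2): +√(5/6)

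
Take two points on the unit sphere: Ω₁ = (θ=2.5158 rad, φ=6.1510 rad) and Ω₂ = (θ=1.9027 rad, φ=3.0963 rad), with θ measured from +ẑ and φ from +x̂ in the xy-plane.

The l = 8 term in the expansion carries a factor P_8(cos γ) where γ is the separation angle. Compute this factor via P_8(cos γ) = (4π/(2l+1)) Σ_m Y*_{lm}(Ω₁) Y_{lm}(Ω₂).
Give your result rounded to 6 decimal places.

Addition theorem: P_8(cos γ) = (4π/17) Σ_m Y*_{lm}(Ω₁) Y_{lm}(Ω₂), m = −8…8:
  term(m=-8) = (0.001804, -0.001505)   from Y*(Ω₁)=(0.003507, -0.006221), Y(Ω₂)=(0.307627, 0.116615)
  term(m=-7) = (-0.014713, 0.010245)   from Y*(Ω₁)=(-0.023780, 0.031576), Y(Ω₂)=(0.430943, 0.141400)
  term(m=-6) = (0.018591, -0.010678)   from Y*(Ω₁)=(0.094434, -0.095902), Y(Ω₂)=(0.153447, 0.042758)
  term(m=-5) = (0.079570, -0.036923)   from Y*(Ω₁)=(-0.245855, 0.191175), Y(Ω₂)=(-0.274470, -0.063242)
  term(m=-4) = (-0.124485, 0.045098)   from Y*(Ω₁)=(0.411557, -0.240443), Y(Ω₂)=(-0.273232, -0.050050)
  term(m=-3) = (-0.061745, 0.016470)   from Y*(Ω₁)=(-0.360881, 0.151115), Y(Ω₂)=(0.161830, 0.022126)
  term(m=-2) = (-0.016490, 0.002895)   from Y*(Ω₁)=(-0.052738, 0.014276), Y(Ω₂)=(0.305171, 0.027720)
  term(m=-1) = (-0.044808, 0.003903)   from Y*(Ω₁)=(0.412415, -0.054835), Y(Ω₂)=(-0.107998, -0.004895)
  term(m=+0) = (0.025440, 0.000000)   from Y*(Ω₁)=(-0.081819, -0.000000), Y(Ω₂)=(-0.310924, 0.000000)
  term(m=+1) = (-0.044808, -0.003903)   from Y*(Ω₁)=(-0.412415, -0.054835), Y(Ω₂)=(0.107998, -0.004895)
  term(m=+2) = (-0.016490, -0.002895)   from Y*(Ω₁)=(-0.052738, -0.014276), Y(Ω₂)=(0.305171, -0.027720)
  term(m=+3) = (-0.061745, -0.016470)   from Y*(Ω₁)=(0.360881, 0.151115), Y(Ω₂)=(-0.161830, 0.022126)
  term(m=+4) = (-0.124485, -0.045098)   from Y*(Ω₁)=(0.411557, 0.240443), Y(Ω₂)=(-0.273232, 0.050050)
  term(m=+5) = (0.079570, 0.036923)   from Y*(Ω₁)=(0.245855, 0.191175), Y(Ω₂)=(0.274470, -0.063242)
  term(m=+6) = (0.018591, 0.010678)   from Y*(Ω₁)=(0.094434, 0.095902), Y(Ω₂)=(0.153447, -0.042758)
  term(m=+7) = (-0.014713, -0.010245)   from Y*(Ω₁)=(0.023780, 0.031576), Y(Ω₂)=(-0.430943, 0.141400)
  term(m=+8) = (0.001804, 0.001505)   from Y*(Ω₁)=(0.003507, 0.006221), Y(Ω₂)=(0.307627, -0.116615)
Total Σ_m = (-0.299111, 0.000000). Multiply by 0.739198: (-0.221102, 0.000000). P_8(cos γ) = -0.221102

-0.221102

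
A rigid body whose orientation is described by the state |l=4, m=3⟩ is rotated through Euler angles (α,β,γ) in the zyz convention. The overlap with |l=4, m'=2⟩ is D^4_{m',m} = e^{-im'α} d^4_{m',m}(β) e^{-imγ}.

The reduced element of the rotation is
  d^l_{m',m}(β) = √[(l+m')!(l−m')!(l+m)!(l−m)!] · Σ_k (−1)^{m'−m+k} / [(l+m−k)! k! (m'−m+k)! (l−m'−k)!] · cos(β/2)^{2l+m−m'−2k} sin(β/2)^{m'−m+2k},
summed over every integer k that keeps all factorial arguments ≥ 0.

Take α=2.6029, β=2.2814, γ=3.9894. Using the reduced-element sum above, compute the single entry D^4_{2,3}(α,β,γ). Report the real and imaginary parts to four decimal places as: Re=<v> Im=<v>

Re=0.0103 Im=-0.0982

First d^4_{2,3}(β=2.2814), then the phase factors e^{-i(2)α} and e^{-i(3)γ}:
With c≡cos(β/2)=0.416958 and s≡sin(β/2)=0.908926, N=[720·2·5040·1]^{1/2}=2693.993318
The bounds max(0,m−m')=1 and min(l+m,l−m')=2 give 2 terms
  k=1: (−1)^0·2693.9933/(720)·0.4170^7·0.9089^1 = +0.007451
  k=2: (−1)^1·2693.9933/(240)·0.4170^5·0.9089^3 = -0.106227
d^4_{2,3}(2.2814) = +0.007451 -0.106227 = -0.098775
Phases: e^{-i·(2)·2.6029}=+0.473633+0.880722i, e^{-i·(3)·3.9894}=+0.826367+0.563132i ⇒ D=+0.010329-0.098234i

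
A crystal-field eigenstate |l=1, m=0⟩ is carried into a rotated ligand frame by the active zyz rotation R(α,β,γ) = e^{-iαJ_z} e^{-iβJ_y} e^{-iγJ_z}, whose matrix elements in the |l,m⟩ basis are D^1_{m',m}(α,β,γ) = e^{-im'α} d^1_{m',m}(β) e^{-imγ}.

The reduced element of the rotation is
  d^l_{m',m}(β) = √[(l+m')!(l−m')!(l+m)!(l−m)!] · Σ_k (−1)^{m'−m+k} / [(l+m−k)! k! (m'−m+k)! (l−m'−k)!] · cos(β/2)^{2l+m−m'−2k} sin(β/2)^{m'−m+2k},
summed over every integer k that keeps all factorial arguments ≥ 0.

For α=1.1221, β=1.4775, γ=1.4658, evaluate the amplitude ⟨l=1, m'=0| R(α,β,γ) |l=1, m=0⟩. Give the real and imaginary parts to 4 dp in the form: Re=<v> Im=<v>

Re=0.0932 Im=0.0000

Split into d^1_{0,0}(β=1.4775) × two z-phases.
Half-angle: c=0.739311, s=0.673364. N=√(1·1·1·1)=1.000000
Admissible k: 0..1 (factorial args all ≥0)
  k=0: (−1)^0·1.0000/(1)·0.7393^2·0.6734^0 = +0.546581
  k=1: (−1)^1·1.0000/(1)·0.7393^0·0.6734^2 = -0.453419
d^1_{0,0}(1.4775) = +0.546581 -0.453419 = +0.093161
Attach z-rotation phases: D = e^{-i(0)(1.1221)}·(+0.093161)·e^{-i(0)(1.4658)} = +0.093161+0.000000i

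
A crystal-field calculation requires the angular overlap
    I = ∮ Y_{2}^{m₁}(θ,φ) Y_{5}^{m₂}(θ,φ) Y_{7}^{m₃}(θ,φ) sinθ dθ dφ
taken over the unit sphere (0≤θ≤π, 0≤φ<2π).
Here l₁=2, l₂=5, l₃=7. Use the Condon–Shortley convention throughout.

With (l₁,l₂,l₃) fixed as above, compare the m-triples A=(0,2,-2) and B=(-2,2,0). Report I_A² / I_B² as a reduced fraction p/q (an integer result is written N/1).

72/7

l's match ⇒ only the (l;m) 3-j factors differ between A and B.
A: triangle coeff Δ(2,5,7) = 1/15015; Σ_t [0,0]: t=0:+1/120960 = 1/120960; (3j)²=24/1001 [(2 5 7; 0 2 -2)], sign=-1
B: triangle coeff Δ(2,5,7) = 1/15015; Σ_t [0,0]: t=0:+1/725760 = 1/725760; (3j)²=1/429 [(2 5 7; -2 2 0)], sign=-1
I_A²/I_B² = (24/1001)/(1/429) = 72/7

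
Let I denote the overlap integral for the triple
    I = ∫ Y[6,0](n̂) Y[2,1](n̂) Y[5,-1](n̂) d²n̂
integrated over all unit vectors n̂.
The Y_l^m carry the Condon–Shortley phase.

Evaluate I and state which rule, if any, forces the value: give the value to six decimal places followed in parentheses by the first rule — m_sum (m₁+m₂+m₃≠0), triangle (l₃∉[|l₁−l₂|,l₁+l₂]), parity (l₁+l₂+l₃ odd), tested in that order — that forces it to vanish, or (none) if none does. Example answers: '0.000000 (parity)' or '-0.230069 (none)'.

0.000000 (parity)

l₁+l₂+l₃=13 is odd: 3j(l;000)=0 ⇒ I=0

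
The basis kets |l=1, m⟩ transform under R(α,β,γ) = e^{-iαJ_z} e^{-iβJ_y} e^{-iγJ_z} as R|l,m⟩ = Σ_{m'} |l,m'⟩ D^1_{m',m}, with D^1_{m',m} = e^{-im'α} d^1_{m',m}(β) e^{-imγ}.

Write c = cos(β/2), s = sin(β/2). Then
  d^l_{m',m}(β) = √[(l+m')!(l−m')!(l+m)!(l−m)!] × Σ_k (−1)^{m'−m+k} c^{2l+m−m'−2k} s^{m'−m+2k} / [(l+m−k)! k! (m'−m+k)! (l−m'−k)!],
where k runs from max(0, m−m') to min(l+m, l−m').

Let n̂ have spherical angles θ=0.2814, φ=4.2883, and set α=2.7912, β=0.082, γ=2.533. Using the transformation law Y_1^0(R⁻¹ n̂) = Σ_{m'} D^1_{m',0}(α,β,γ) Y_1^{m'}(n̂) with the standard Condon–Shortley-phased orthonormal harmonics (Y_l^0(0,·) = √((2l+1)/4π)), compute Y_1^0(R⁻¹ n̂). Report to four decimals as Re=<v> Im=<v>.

Need the full column D^1_{m',0} for m'=−1..1 at α=2.7912, β=0.0820, γ=2.5330.
cos(β/2)=0.999160, sin(β/2)=0.040989
d^1_{-1,0}: single k=1 term ⇒ +0.057918;  D = -0.054399+0.019881i
d^1_{0,0}: k∈[0..1] ⇒ +0.998320 -0.001680 = +0.996640;  D = +0.996640+0.000000i
d^1_{1,0}: single k=0 term ⇒ -0.057918;  D = +0.054399+0.019881i
Y_1^{m'}(θ=0.2814,φ=4.2883) and Σ D·Y over m':
  (-0.0544+0.0199i)·(-0.0395+0.0874i)  (+0.9966+0.0000i)·(+0.4694+0.0000i)  (+0.0544+0.0199i)·(+0.0395+0.0874i)
Y_1^0(R⁻¹ n̂) = +0.468626+0.000000i

Re=0.4686 Im=0.0000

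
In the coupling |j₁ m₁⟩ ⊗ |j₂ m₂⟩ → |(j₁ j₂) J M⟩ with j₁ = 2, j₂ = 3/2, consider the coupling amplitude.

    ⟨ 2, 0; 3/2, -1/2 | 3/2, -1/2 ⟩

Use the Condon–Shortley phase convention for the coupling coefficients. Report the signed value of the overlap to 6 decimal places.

√[4·2!2!1!/6! · 2!2!1!2!1!2!] = √(16/45)
  +(−1)^0/∏(0,2,2,1,0,0)! = 1/4  (running 1/4)
  +(−1)^1/∏(1,1,1,0,1,1)! = -1  (running -3/4)
⟨..|..⟩ = √(16/45)·(-3/4) = -0.447214

−√(1/5) = -0.447214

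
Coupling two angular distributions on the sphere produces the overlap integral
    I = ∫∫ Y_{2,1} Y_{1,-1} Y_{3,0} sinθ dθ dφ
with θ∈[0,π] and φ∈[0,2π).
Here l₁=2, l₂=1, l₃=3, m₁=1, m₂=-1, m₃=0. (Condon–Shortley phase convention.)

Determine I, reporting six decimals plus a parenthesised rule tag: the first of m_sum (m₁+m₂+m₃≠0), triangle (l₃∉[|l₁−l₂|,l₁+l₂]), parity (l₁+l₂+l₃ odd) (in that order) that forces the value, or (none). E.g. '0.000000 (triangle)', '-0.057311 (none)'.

Rules hold: Σm=0, L=6 even, 1≤3≤3.
N = 5·3·7 = 105
Δ = 0!·4!·2!/7! = 1/105
Racah Σ t=0..0: t=0:+1/4 = 1/4
⇒ 3j(2 1 3; 0 0 0)² = 3/35, sgn -1
Racah Σ t=0..0: t=0:+1/12 = 1/12
⇒ 3j(2 1 3; 1 -1 0)² = 1/35, sgn -1
4πI² = N·(3j₀)²·(3jₘ)² = 9/35
I = +1·√(0.257143/4π) = 0.14304817
No selection rule forces the value: the integral is nonzero (none).

0.143048 (none)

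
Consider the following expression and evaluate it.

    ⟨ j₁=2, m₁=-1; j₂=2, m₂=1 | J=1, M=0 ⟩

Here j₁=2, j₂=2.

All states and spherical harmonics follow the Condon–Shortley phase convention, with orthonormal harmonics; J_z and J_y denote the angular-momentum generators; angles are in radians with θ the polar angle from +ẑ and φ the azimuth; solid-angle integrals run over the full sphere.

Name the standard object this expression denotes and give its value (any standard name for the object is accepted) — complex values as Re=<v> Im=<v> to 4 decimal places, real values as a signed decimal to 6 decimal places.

This is a Clebsch–Gordan (vector-coupling) coefficient.
√[3·3!1!1!/6! · 1!3!3!1!1!1!] = √(9/10)
  +(−1)^2/∏(2,1,1,1,0,0)! = 1/2  (running 1/2)
  +(−1)^3/∏(3,0,0,0,1,1)! = -1/6  (running 1/3)
⟨..|..⟩ = √(9/10)·(1/3) = +0.316228

Clebsch–Gordan coefficient, +√(1/10) ≈ +0.316228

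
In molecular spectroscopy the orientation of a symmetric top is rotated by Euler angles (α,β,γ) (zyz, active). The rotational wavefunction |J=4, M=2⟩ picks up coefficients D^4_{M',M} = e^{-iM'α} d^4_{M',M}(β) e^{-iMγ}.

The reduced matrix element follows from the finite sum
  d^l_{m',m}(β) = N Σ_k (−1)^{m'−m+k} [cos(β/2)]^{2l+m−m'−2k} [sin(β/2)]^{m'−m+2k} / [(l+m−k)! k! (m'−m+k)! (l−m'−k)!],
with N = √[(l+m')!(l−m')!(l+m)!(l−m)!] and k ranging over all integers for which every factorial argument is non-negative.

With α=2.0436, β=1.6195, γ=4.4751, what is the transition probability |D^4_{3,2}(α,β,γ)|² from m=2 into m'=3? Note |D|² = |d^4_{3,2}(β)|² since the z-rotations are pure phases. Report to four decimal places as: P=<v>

Split into d^4_{3,2}(β=1.6195) × two z-phases.
With c≡cos(β/2)=0.689679 and s≡sin(β/2)=0.724115, N=[5040·1·720·2]^{1/2}=2693.993318
The bounds max(0,m−m')=0 and min(l+m,l−m')=1 give 2 terms
  k=0: (−1)^1·2693.9933/(720)·0.6897^7·0.7241^1 = -0.201096
  k=1: (−1)^2·2693.9933/(240)·0.6897^5·0.7241^3 = +0.665034
d^4_{3,2}(1.6195) = -0.201096 +0.665034 = +0.463939
|D^4_{3,2}|² = |d^4_{3,2}(β)|² = (+0.463939)² = 0.215239 (the z-rotation phases have unit modulus)

P=0.2152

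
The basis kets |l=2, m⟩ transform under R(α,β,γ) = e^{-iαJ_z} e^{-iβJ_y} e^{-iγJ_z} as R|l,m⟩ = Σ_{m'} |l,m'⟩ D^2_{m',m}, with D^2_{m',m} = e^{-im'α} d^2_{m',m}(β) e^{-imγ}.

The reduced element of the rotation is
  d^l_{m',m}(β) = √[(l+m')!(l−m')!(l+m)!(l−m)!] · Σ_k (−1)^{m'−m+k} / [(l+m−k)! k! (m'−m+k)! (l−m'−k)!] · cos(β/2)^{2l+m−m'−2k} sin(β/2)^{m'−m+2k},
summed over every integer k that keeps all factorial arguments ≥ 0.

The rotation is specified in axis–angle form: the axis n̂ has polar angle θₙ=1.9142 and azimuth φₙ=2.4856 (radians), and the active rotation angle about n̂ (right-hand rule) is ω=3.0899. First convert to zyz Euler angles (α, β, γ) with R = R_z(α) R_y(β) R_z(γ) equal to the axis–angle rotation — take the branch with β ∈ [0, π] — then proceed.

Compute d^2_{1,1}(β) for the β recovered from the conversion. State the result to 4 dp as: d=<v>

Axis–angle → zyz. n̂ = (sinθₙcosφₙ, sinθₙsinφₙ, cosθₙ) = (-0.746175, +0.574334, -0.336694), ω = 3.0899.
R = I cosω + sinω [n̂]ₓ + (1−cosω) n̂n̂ᵀ gives
  R = [+0.114147, -0.839138, +0.531806; -0.873932, -0.339386, -0.347937; +0.472454, -0.425046, -0.772090]
β = atan2(√(R₁₃²+R₂₃²), R₃₃) = 2.452920; α = atan2(R₂₃, R₁₃) mod 2π = 5.703824; γ = atan2(R₃₂, −R₃₁) mod 2π = 3.874217
d^2_{1,1}(β=2.4529) via the finite sum:
With c≡cos(β/2)=0.337572 and s≡sin(β/2)=0.941300, N=[6·1·6·1]^{1/2}=6.000000
k∈{0,1} keeps every argument non-negative
  k=0: (−1)^0·6.0000/(6)·0.3376^4·0.9413^0 = +0.012986
  k=1: (−1)^1·6.0000/(2)·0.3376^2·0.9413^2 = -0.302908
d^2_{1,1}(2.4529) = +0.012986 -0.302908 = -0.289922

d=-0.2899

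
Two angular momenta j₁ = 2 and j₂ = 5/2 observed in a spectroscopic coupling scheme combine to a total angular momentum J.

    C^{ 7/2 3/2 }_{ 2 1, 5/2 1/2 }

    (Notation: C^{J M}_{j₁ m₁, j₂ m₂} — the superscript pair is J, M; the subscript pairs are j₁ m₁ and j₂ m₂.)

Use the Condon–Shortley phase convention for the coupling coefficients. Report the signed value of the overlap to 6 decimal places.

j₁+j₂−J=1  J+j₁−j₂=3  J−j₁+j₂=4  j₁+j₂+J+1=9
(j₁±m₁, j₂±m₂, J±M) = (3,1,3,2,5,2)
P² = 384/7
sum k=0..1:
  [0] +1/12 = 1/12
  [1] −1/24 = -1/24
S = 1/24
C² = P²·S² = 2/21 ; C = +0.308607

+√(2/21) = +0.308607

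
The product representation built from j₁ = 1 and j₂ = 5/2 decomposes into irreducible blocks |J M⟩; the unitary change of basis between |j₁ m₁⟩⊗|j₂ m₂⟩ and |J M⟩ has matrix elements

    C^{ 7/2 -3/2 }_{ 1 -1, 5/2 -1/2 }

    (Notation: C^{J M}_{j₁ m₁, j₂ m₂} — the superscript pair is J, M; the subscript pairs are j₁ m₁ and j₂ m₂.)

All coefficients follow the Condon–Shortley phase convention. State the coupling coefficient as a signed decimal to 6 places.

+0.690066

j₁+j₂−J=0  J+j₁−j₂=2  J−j₁+j₂=5  j₁+j₂+J+1=8
(j₁±m₁, j₂±m₂, J±M) = (0,2,2,3,2,5)
P² = 1920/7
sum k=0..0:
  [0] +1/24 = 1/24
S = 1/24
C² = P²·S² = 10/21 ; C = +0.690066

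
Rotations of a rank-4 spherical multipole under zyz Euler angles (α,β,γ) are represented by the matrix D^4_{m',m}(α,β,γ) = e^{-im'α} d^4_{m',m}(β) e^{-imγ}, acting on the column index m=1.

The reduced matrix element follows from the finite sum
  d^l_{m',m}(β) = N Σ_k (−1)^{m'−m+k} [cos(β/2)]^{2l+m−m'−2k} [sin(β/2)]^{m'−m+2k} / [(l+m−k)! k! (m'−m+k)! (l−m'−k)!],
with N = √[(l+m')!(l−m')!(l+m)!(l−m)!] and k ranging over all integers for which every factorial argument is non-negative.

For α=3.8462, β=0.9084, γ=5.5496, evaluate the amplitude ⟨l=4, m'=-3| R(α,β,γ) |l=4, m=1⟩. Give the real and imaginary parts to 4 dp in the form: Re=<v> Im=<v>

Re=0.2621 Im=-0.0794

Split into d^4_{-3,1}(β=0.9084) × two z-phases.
c=cos(0.908400/2)=0.898612, s=sin(0.908400/2)=0.438744; N=√[1·5040·120·6]=1904.940944
k: max(0,(1)−(-3))=4 … min(4+(1),4−(-3))=5
  k=4: (−1)^0·1904.9409/(144)·0.8986^4·0.4387^4 = +0.319633
  k=5: (−1)^1·1904.9409/(240)·0.8986^2·0.4387^6 = -0.045717
d^4_{-3,1}(0.9084) = +0.319633 -0.045717 = +0.273916
Phases: e^{-i·(-3)·3.8462}=+0.516729-0.856149i, e^{-i·(1)·5.5496}=+0.742779+0.669537i ⇒ D=+0.262148-0.079425i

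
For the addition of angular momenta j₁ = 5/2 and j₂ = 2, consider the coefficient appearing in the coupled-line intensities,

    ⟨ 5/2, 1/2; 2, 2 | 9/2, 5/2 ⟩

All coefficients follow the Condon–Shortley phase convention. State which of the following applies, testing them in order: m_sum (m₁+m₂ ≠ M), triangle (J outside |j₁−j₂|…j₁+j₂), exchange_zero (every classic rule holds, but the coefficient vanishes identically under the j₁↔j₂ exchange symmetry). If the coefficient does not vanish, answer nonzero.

m-sum: m₁+m₂ = 1/2+2 = 5/2, M = 5/2  ✓
triangle: |j₁−j₂| = 1/2 ≤ J = 9/2 ≤ j₁+j₂ = 9/2  ✓
exchange: j₁≠j₂ or m₁≠m₂ — the exchange symmetry imposes no constraint here
value check: CG = +√(5/18) = +0.527046 ≠ 0

nonzero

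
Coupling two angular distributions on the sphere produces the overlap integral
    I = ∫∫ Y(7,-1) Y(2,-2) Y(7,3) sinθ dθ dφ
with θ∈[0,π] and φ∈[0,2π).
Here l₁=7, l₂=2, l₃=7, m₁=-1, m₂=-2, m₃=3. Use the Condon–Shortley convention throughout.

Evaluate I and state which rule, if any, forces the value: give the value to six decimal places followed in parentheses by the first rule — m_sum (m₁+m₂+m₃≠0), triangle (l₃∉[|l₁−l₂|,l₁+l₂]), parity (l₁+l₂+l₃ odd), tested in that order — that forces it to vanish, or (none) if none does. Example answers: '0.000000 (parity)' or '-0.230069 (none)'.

Checks pass: Σm=0; 16 even; l₃=7∈[5,9].
(2·7+1)(2·2+1)(2·7+1) = 1125
Δ: 2! 12! 2! / 17! → 1/185640
sum: t=0:+1/2419200 t=1:−1/518400 t=2:+1/2419200 = -1/907200
3j²(7 2 7; 0 0 0) = Δ·Π!·Σ² = 56/3315  (sign +1)
sum: t=0:+1/3870720 = 1/3870720
3j²(7 2 7; -1 -2 3) = Δ·Π!·Σ² = 135/6188  (sign +1)
combine: 4πI² = 1125·56/3315·135/6188 = 20250/48841
take √, sign +1: I = 0.18164160
No selection rule forces the value: the integral is nonzero (none).

0.181642 (none)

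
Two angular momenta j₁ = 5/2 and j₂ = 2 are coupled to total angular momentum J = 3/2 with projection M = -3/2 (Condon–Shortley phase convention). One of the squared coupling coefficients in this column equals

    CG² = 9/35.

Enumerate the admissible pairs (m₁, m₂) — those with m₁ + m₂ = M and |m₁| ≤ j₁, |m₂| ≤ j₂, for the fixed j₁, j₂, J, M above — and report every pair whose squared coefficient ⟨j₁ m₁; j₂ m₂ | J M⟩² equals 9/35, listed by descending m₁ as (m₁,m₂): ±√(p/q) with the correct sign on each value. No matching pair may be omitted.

(-1/2,-1): −√(9/35)

Admissible pairs with m₁+m₂ = M = -3/2: (-5/2,1), (-3/2,0), (-1/2,-1), (1/2,-2)
  (m₁,m₂)=(1/2,-2): CG² = 4/35, CG = +√(4/35)
  (m₁,m₂)=(-1/2,-1): CG² = 9/35, CG = −√(9/35)   ← matches the target
  (m₁,m₂)=(-3/2,0): CG² = 12/35, CG = +√(12/35)
  (m₁,m₂)=(-5/2,1): CG² = 2/7, CG = −√(2/7)
Pairs with CG² = 9/35: (-1/2,-1): −√(9/35)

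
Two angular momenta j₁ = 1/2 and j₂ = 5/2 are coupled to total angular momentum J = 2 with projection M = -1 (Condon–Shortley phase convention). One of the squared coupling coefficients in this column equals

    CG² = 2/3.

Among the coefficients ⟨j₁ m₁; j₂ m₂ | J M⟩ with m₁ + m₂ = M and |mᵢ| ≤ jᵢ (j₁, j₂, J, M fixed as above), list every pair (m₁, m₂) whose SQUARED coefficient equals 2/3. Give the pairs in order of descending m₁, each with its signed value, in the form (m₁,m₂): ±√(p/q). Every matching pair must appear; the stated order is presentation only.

Admissible pairs with m₁+m₂ = M = -1: (-1/2,-1/2), (1/2,-3/2)
  (m₁,m₂)=(1/2,-3/2): CG² = 2/3, CG = +√(2/3)   ← matches the target
  (m₁,m₂)=(-1/2,-1/2): CG² = 1/3, CG = −√(1/3)
Pairs with CG² = 2/3: (1/2,-3/2): +√(2/3)

(1/2,-3/2): +√(2/3)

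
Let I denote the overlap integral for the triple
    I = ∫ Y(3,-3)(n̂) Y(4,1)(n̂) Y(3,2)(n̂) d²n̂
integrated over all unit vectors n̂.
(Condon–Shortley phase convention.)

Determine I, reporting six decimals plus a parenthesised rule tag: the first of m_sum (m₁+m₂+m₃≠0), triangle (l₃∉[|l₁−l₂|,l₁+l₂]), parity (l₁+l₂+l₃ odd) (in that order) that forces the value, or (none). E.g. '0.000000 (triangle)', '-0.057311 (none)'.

Checks pass: Σm=0; 10 even; l₃=3∈[1,7].
(2·3+1)(2·4+1)(2·3+1) = 441
Δ: 4! 2! 4! / 11! → 1/34650
sum: t=1:−1/72 t=2:+1/16 t=3:−1/72 = 5/144
3j²(3 4 3; 0 0 0) = Δ·Π!·Σ² = 2/77  (sign -1)
sum: t=4:+1/288 = 1/288
3j²(3 4 3; -3 1 2) = Δ·Π!·Σ² = 5/231  (sign -1)
combine: 4πI² = 441·2/77·5/231 = 30/121
take √, sign +1: I = 0.14046335
No selection rule forces the value: the integral is nonzero (none).

0.140463 (none)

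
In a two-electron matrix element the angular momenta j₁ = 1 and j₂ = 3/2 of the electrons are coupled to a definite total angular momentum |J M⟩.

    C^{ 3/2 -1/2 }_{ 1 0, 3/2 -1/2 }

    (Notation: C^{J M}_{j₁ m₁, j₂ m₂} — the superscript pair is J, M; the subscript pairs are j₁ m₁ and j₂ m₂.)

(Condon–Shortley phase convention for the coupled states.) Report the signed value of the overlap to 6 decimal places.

+√(1/15) = +0.258199

√[4·1!1!2!/5! · 1!1!1!2!1!2!] = √(4/15)
  +(−1)^0/∏(0,1,1,1,0,1)! = 1  (running 1)
  +(−1)^1/∏(1,0,0,0,1,2)! = -1/2  (running 1/2)
⟨..|..⟩ = √(4/15)·(1/2) = +0.258199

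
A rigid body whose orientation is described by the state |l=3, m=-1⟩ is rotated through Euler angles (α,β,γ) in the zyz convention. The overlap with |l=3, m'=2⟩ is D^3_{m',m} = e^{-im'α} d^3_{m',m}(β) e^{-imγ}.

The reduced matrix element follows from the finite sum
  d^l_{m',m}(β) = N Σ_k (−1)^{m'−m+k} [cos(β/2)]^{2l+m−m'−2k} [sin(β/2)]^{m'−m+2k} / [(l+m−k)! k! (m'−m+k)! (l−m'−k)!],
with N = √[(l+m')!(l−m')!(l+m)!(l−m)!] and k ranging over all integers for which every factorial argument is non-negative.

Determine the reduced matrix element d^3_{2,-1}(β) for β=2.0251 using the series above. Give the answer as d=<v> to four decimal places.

d^3_{2,-1}(β=2.0251) via the finite sum:
Half-angle: c=0.529700, s=0.848185. N=√(120·1·2·24)=75.894664
k: max(0,(-1)−(2))=0 … min(3+(-1),3−(2))=1
  k=0: (−1)^3·75.8947/(12)·0.5297^3·0.8482^3 = -0.573576
  k=1: (−1)^4·75.8947/(24)·0.5297^1·0.8482^5 = +0.735332
d^3_{2,-1}(2.0251) = -0.573576 +0.735332 = +0.161756

d=0.1618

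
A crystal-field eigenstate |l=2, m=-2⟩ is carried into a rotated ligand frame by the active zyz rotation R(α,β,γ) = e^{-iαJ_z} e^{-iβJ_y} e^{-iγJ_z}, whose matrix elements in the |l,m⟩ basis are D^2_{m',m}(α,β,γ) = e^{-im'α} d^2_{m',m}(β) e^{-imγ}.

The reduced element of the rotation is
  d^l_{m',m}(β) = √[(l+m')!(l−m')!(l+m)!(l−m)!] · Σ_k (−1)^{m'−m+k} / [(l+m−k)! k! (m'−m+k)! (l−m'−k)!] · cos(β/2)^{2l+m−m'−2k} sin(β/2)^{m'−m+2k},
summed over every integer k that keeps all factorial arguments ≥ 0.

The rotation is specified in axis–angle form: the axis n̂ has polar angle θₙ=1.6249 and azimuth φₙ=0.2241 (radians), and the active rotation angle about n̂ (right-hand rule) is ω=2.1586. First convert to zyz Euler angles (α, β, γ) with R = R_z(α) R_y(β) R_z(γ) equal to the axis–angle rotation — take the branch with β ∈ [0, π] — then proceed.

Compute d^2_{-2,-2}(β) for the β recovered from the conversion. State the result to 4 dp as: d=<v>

Axis–angle → zyz. n̂ = (sinθₙcosφₙ, sinθₙsinφₙ, cosθₙ) = (+0.973568, +0.221904, -0.054077), ω = 2.1586.
R = I cosω + sinω [n̂]ₓ + (1−cosω) n̂n̂ᵀ gives
  R = [+0.918907, +0.380840, +0.102817; +0.290838, -0.477987, -0.828819; -0.266503, +0.791510, -0.549989]
β = atan2(√(R₁₃²+R₂₃²), R₃₃) = 2.153147; α = atan2(R₂₃, R₁₃) mod 2π = 4.835810; γ = atan2(R₃₂, −R₃₁) mod 2π = 1.246018
d^2_{-2,-2}(β=2.1531) via the finite sum:
c=cos(2.153147/2)=0.474348, s=sin(2.153147/2)=0.880338; N=√[1·24·1·24]=24.000000
k∈{0} keeps every argument non-negative
  k=0: (−1)^0·24.0000/(24)·0.4743^4·0.8803^0 = +0.050628
d^2_{-2,-2}(2.1531) = +0.050628

d=0.0506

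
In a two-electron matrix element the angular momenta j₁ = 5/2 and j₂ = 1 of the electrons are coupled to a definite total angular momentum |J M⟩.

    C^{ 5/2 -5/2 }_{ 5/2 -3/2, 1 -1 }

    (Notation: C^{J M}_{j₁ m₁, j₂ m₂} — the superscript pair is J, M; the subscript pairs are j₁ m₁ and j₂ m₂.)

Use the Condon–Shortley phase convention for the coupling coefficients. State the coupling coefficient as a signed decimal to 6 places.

+√(2/7) = +0.534522

triangle: 1!·4!·1!/7! = 24/5040
(j±m)!: 1!·4!·0!·2!·0!·5! = 5760
prefactor² = (2J+1)·Δ·N² = 1152/7
  k=0: +1/(0!·1!·4!·0!·0!·1!) = 1/24
Σ = 1/24  ⇒  CG² = 1152/7·(1/24)² = 2/7
CG = +√(2/7) = +0.534522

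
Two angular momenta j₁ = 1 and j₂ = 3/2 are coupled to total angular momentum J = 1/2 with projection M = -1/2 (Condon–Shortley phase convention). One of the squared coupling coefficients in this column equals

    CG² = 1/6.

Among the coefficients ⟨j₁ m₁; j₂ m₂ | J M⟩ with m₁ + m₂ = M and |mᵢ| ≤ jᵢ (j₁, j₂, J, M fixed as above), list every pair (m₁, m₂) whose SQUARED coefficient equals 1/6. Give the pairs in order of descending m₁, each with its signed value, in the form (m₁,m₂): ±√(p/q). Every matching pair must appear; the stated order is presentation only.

(-1,1/2): +√(1/6)

Admissible pairs with m₁+m₂ = M = -1/2: (-1,1/2), (0,-1/2), (1,-3/2)
  (m₁,m₂)=(1,-3/2): CG² = 1/2, CG = +√(1/2)
  (m₁,m₂)=(0,-1/2): CG² = 1/3, CG = −√(1/3)
  (m₁,m₂)=(-1,1/2): CG² = 1/6, CG = +√(1/6)   ← matches the target
Pairs with CG² = 1/6: (-1,1/2): +√(1/6)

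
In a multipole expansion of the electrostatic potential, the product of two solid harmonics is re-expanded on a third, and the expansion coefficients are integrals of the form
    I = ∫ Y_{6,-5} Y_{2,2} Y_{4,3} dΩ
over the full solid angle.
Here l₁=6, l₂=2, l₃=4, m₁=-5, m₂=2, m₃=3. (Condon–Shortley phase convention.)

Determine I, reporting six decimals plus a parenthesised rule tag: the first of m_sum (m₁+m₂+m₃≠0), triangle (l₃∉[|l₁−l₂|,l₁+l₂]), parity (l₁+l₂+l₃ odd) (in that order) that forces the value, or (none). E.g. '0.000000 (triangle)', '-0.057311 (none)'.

-0.288917 (none)

Rules hold: Σm=0, L=12 even, 4≤4≤8.
N = 13·5·9 = 585
Δ = 4!·8!·0!/13! = 1/6435
Racah Σ t=2..2: t=2:+1/2304 = 1/2304
⇒ 3j(6 2 4; 0 0 0)² = 5/143, sgn +1
Racah Σ t=4..4: t=4:+1/120960 = 1/120960
⇒ 3j(6 2 4; -5 2 3)² = 2/39, sgn -1
4πI² = N·(3j₀)²·(3jₘ)² = 150/143
I = -1·√(1.04895/4π) = -0.28891672
No selection rule forces the value: the integral is nonzero (none).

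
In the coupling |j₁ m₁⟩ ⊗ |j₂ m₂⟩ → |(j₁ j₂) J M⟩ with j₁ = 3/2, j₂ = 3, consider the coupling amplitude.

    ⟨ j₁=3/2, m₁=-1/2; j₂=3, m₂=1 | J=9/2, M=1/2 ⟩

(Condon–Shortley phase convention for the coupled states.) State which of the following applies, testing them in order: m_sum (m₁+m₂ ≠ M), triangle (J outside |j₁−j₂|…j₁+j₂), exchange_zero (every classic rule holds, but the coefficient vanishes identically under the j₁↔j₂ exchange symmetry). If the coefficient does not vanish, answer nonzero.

nonzero

m-sum: m₁+m₂ = -1/2+1 = 1/2, M = 1/2  ✓
triangle: |j₁−j₂| = 3/2 ≤ J = 9/2 ≤ j₁+j₂ = 9/2  ✓
exchange: j₁≠j₂ or m₁≠m₂ — the exchange symmetry imposes no constraint here
value check: CG = +√(5/14) = +0.597614 ≠ 0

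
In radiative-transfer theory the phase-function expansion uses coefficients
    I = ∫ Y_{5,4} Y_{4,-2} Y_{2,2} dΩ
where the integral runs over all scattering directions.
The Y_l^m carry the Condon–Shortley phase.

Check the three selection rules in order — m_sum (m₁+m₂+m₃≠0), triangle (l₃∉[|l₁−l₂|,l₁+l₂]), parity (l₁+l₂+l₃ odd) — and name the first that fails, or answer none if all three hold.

m_sum

azimuthal sum: 4 − 2 + 2 = 4  ✗
1 ≤ 2 ≤ 9 (triangle on l)
L = 5 + 4 + 2 = 11 (odd)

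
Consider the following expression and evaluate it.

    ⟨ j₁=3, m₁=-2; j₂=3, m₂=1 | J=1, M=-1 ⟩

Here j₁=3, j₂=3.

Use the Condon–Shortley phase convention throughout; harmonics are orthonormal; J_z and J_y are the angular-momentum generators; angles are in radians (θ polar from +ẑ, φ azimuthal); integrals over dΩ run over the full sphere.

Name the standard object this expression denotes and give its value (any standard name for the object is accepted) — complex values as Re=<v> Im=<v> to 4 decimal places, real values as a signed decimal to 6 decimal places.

This is a Clebsch–Gordan (vector-coupling) coefficient.
triangle: 5!·1!·1!/8! = 120/40320
(j±m)!: 1!·5!·4!·2!·0!·2! = 11520
prefactor² = (2J+1)·Δ·N² = 720/7
  k=4: +1/(4!·1!·1!·0!·0!·1!) = 1/24
Σ = 1/24  ⇒  CG² = 720/7·(1/24)² = 5/28
CG = +√(5/28) = +0.422577

Clebsch–Gordan coefficient, +√(5/28) ≈ +0.422577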